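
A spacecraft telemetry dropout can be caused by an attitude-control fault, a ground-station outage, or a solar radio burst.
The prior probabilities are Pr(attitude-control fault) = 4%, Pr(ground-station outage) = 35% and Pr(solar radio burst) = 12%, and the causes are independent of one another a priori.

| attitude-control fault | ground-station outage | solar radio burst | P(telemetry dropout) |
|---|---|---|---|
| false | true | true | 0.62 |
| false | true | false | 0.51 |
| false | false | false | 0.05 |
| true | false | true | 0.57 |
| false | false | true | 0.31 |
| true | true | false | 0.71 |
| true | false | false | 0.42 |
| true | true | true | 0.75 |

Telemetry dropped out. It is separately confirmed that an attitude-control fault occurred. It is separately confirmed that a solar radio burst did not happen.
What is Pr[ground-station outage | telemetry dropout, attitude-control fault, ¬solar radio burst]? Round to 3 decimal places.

Numerator (weight on configurations with ground-station outage): 0.71·0.35 = 0.248500
The normalizing constant is 0.42·0.65 + 0.71·0.35 = 0.521500
Posterior = 0.248500 / 0.521500 ≈ 0.477

Pr[ground-station outage | telemetry dropout, attitude-control fault, ¬solar radio burst] ≈ 0.477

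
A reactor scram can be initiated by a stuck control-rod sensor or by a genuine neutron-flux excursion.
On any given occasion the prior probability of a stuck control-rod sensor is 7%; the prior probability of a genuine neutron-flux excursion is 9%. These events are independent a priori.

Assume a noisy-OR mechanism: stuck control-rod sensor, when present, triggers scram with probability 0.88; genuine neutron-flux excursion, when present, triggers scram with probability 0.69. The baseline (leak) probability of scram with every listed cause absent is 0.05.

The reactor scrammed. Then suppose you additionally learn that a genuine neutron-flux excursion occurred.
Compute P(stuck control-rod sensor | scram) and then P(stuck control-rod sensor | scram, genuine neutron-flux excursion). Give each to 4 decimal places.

Under noisy-OR, P(scram | causes) = 1 − (1−0.05)·∏(1−qᵢ) over the active causes.
Sum P(scram|·) weighted by the priors over the 4 (stuck control-rod sensor, genuine neutron-flux excursion) configurations:
  P(scram) = 0.05×0.93×0.91 + 0.7055×0.93×0.09 + 0.886×0.07×0.91 + 0.96466×0.07×0.09
        = 0.042315 + 0.059050 + 0.056438 + 0.006077 = 0.163880
The terms with stuck control-rod sensor present sum to 0.062515, so
  P(stuck control-rod sensor | scram) = 0.062515 / 0.163880 ≈ 0.3815

Now also conditioning on genuine neutron-flux excursion=true:
Enumerate both values of stuck control-rod sensor and weight by the priors:
  P(scram | genuine neutron-flux excursion) = 0.7055×0.93 + 0.96466×0.07
        = 0.656115 + 0.067526 = 0.723641
Keeping only the stuck control-rod sensor-present terms gives 0.067526, so
  P(stuck control-rod sensor | scram, genuine neutron-flux excursion) = 0.067526 / 0.723641 ≈ 0.0933
The drop from 0.3815 to 0.0933 is the explaining-away (discounting) effect.

P(stuck control-rod sensor | scram) ≈ 0.3815; P(stuck control-rod sensor | scram, genuine neutron-flux excursion) ≈ 0.0933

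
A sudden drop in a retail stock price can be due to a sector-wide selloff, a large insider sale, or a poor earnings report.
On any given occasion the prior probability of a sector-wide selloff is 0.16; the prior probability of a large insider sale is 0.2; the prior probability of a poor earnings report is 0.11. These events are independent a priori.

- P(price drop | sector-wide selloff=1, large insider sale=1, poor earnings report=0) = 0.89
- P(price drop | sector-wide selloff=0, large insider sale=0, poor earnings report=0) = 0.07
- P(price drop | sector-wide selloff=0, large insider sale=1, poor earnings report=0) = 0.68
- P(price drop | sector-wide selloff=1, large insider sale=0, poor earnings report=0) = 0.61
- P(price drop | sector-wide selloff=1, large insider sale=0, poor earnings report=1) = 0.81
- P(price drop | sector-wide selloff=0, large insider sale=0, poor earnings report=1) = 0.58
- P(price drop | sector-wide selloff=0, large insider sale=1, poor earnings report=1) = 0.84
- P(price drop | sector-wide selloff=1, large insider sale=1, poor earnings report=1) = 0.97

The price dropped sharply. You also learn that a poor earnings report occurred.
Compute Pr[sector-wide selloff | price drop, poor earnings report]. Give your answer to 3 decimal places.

Pr[sector-wide selloff | price drop, poor earnings report] ≈ 0.202

P(price drop | poor earnings report) = 0.58×0.84×0.8 + 0.84×0.84×0.2 + 0.81×0.16×0.8 + 0.97×0.16×0.2 = 0.389760 + 0.141120 + 0.103680 + 0.031040 = 0.665600
Of this, 0.134720 comes from 0.103680 + 0.031040 (the sector-wide selloff=true cases).
P(sector-wide selloff | price drop, poor earnings report) = 0.134720 / 0.665600 ≈ 0.202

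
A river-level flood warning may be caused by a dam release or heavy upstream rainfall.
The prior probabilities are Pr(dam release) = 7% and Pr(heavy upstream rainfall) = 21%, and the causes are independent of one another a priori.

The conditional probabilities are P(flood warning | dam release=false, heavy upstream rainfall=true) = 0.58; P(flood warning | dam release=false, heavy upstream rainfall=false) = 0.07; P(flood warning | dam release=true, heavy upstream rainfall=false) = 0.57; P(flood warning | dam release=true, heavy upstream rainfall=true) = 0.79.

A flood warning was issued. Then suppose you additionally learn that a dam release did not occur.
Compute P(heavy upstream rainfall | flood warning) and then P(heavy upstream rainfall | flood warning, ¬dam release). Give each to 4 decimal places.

P(heavy upstream rainfall | flood warning) ≈ 0.6009; P(heavy upstream rainfall | flood warning, ¬dam release) ≈ 0.6877

Weight on heavy upstream rainfall=true, given the evidence: 0.113274 + 0.011613 = 0.124887
Normalizer over all consistent configurations: 0.07×0.93×0.79 + 0.58×0.93×0.21 + 0.57×0.07×0.79 + 0.79×0.07×0.21 = 0.207837
Posterior = 0.124887 / 0.207837 ≈ 0.6009

Now also conditioning on dam release≠true:
P(flood warning | ¬dam release) = 0.07×0.79 + 0.58×0.21 = 0.055300 + 0.121800 = 0.177100
The heavy upstream rainfall-present share is 0.58×0.21 = 0.121800.
Hence the posterior is 0.121800/0.177100 ≈ 0.6877.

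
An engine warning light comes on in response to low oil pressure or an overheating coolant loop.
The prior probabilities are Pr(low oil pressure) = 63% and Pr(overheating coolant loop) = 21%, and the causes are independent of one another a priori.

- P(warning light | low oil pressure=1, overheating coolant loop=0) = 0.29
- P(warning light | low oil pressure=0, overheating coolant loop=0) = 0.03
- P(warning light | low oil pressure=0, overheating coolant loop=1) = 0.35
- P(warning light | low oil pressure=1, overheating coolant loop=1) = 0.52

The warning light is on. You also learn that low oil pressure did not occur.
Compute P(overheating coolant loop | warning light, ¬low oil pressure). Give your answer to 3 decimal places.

P(warning light | ¬low oil pressure) = 0.03×0.79 + 0.35×0.21 = 0.023700 + 0.073500 = 0.097200
Restricting to configurations with overheating coolant loop present: 0.35×0.21 = 0.073500.
Hence the posterior is 0.073500/0.097200 ≈ 0.756.

P(overheating coolant loop | warning light, ¬low oil pressure) ≈ 0.756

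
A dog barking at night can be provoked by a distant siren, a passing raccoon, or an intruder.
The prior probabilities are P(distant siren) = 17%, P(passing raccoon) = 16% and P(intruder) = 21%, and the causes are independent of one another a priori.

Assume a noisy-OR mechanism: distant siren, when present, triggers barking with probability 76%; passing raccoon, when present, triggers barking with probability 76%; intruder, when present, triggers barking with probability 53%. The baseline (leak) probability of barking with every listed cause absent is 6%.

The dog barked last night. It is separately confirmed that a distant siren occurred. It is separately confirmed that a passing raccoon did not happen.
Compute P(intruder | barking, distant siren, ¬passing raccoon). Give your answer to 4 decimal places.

P(intruder | barking, distant siren, ¬passing raccoon) ≈ 0.2348

Under noisy-OR, P(barking | causes) = 1 − (1−0.06)·∏(1−qᵢ) over the active causes.
For the numerator, keep only intruder=true terms: 0.893968·0.21 = 0.187733
Normalizer over all consistent configurations: 0.7744·0.79 + 0.893968·0.21 = 0.799509
Posterior = 0.187733 / 0.799509 ≈ 0.2348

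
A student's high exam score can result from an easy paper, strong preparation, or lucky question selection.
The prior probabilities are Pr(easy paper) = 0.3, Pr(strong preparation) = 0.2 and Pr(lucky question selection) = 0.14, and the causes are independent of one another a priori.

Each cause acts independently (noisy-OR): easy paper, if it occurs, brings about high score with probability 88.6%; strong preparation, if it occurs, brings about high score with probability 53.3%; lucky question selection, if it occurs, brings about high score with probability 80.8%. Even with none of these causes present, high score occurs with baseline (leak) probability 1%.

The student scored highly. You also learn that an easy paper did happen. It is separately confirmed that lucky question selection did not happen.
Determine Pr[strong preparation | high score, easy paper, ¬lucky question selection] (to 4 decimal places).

Pr[strong preparation | high score, easy paper, ¬lucky question selection] ≈ 0.2107

Under noisy-OR, P(high score | causes) = 1 − (1−0.01)·∏(1−qᵢ) over the active causes.
Numerator (weight on configurations with strong preparation): 0.947294×0.2 = 0.189459
Denominator P(high score | easy paper, ¬lucky question selection): 0.88714×0.8 + 0.947294×0.2 = 0.899171
Posterior = 0.189459 / 0.899171 ≈ 0.2107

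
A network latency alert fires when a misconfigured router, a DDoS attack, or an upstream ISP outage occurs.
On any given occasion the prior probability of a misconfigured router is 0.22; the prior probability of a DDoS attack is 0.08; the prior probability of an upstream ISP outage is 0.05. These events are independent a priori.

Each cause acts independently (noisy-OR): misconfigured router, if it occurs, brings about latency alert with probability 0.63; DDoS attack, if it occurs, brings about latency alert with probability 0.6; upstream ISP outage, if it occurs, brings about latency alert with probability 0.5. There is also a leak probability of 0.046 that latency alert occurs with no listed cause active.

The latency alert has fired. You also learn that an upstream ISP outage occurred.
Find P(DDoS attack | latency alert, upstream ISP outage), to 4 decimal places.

P(DDoS attack | latency alert, upstream ISP outage) ≈ 0.1098

Under noisy-OR, P(latency alert | causes) = 1 − (1−0.046)·∏(1−qᵢ) over the active causes.
P(latency alert | upstream ISP outage) = 0.523*0.78*0.92 + 0.8092*0.78*0.08 + 0.82351*0.22*0.92 + 0.929404*0.22*0.08 = 0.375305 + 0.050494 + 0.166678 + 0.016358 = 0.608835
Restricting to configurations with DDoS attack present: 0.050494 + 0.016358 = 0.066852.
P(DDoS attack | latency alert, upstream ISP outage) = 0.066852 / 0.608835 ≈ 0.1098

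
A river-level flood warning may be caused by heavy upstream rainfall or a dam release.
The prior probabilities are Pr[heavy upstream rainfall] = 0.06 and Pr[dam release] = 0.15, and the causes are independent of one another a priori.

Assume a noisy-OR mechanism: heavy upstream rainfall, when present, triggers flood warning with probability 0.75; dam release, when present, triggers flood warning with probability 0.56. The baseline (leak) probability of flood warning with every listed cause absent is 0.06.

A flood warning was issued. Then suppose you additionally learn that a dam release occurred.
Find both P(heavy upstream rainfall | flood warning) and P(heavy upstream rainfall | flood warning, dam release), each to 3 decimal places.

Under noisy-OR, P(flood warning | causes) = 1 − (1−0.06)·∏(1−qᵢ) over the active causes.
P(flood warning) = 0.06×0.94×0.85 + 0.5864×0.94×0.15 + 0.765×0.06×0.85 + 0.8966×0.06×0.15 = 0.047940 + 0.082682 + 0.039015 + 0.008069 = 0.177706
The heavy upstream rainfall-present share is 0.039015 + 0.008069 = 0.047084.
P(heavy upstream rainfall | flood warning) = 0.047084 / 0.177706 ≈ 0.265

With the extra evidence:
Weight on heavy upstream rainfall=true, given the evidence: 0.8966·0.06 = 0.053796
The normalizing constant is 0.5864·0.94 + 0.8966·0.06 = 0.605012
Posterior = 0.053796 / 0.605012 ≈ 0.089
This is intercausal reasoning (explaining away): once dam release accounts for the flood warning, heavy upstream rainfall becomes less likely.

P(heavy upstream rainfall | flood warning) ≈ 0.265; P(heavy upstream rainfall | flood warning, dam release) ≈ 0.089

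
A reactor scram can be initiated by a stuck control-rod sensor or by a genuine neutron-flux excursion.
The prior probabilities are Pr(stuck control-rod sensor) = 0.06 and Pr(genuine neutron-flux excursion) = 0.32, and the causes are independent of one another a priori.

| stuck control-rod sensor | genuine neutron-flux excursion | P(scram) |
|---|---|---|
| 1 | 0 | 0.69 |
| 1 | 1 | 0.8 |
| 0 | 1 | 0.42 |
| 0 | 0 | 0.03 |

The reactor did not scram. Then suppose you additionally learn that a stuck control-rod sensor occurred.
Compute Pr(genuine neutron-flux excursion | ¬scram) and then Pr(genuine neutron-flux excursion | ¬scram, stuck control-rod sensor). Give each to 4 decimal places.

Pr(genuine neutron-flux excursion | ¬scram) ≈ 0.2199; Pr(genuine neutron-flux excursion | ¬scram, stuck control-rod sensor) ≈ 0.2329

Numerator (weight on configurations with genuine neutron-flux excursion): 0.174464 + 0.003840 = 0.178304
The normalizing constant is 0.97×0.94×0.68 + 0.58×0.94×0.32 + 0.31×0.06×0.68 + 0.2×0.06×0.32 = 0.810976
P(genuine neutron-flux excursion | ¬scram) = 0.178304/0.810976 ≈ 0.2199

With the extra evidence:
P(¬scram | stuck control-rod sensor) = 0.31*0.68 + 0.2*0.32 = 0.210800 + 0.064000 = 0.274800
The genuine neutron-flux excursion-present share is 0.2*0.32 = 0.064000.
P(genuine neutron-flux excursion | ¬scram, stuck control-rod sensor) = 0.064000 / 0.274800 ≈ 0.2329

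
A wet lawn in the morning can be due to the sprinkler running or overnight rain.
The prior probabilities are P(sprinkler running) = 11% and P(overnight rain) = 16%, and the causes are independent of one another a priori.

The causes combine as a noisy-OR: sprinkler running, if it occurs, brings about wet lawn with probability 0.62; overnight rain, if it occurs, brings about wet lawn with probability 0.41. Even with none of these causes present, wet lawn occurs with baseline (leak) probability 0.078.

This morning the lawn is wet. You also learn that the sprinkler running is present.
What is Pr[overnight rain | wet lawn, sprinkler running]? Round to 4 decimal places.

Under noisy-OR, P(wet lawn | causes) = 1 − (1−0.078)·∏(1−qᵢ) over the active causes.
P(wet lawn | sprinkler running) = 0.64964·0.84 + 0.793288·0.16 = 0.545698 + 0.126926 = 0.672624
Of this, 0.126926 comes from 0.793288·0.16 (the overnight rain=true cases).
P(overnight rain | wet lawn, sprinkler running) = 0.126926 / 0.672624 ≈ 0.1887

Pr[overnight rain | wet lawn, sprinkler running] ≈ 0.1887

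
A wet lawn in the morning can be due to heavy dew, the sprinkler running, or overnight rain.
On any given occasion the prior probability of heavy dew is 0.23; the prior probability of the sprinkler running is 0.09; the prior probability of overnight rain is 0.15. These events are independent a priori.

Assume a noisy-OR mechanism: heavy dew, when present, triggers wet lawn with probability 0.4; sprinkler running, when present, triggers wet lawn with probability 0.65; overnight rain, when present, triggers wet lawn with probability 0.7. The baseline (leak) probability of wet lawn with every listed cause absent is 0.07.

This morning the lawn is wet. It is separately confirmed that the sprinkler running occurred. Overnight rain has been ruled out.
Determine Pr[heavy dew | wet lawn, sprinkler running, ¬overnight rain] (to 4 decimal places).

Pr[heavy dew | wet lawn, sprinkler running, ¬overnight rain] ≈ 0.2627

Under noisy-OR, P(wet lawn | causes) = 1 − (1−0.07)·∏(1−qᵢ) over the active causes.
Numerator (weight on configurations with heavy dew): 0.8047·0.23 = 0.185081
The normalizing constant is 0.6745·0.77 + 0.8047·0.23 = 0.704446
Posterior = 0.185081 / 0.704446 ≈ 0.2627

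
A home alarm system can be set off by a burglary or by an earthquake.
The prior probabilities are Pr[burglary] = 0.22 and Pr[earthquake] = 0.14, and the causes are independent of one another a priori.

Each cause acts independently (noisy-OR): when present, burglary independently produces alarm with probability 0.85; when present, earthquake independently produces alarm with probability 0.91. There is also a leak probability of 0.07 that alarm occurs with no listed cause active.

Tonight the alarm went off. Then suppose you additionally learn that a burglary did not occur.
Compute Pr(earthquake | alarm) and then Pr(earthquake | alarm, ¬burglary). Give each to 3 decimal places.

Pr(earthquake | alarm) ≈ 0.383; Pr(earthquake | alarm, ¬burglary) ≈ 0.681

Under noisy-OR, P(alarm | causes) = 1 − (1−0.07)·∏(1−qᵢ) over the active causes.
P(alarm) = 0.07·0.78·0.86 + 0.9163·0.78·0.14 + 0.8605·0.22·0.86 + 0.987445·0.22·0.14 = 0.046956 + 0.100060 + 0.162807 + 0.030413 = 0.340236
Of this, 0.130473 comes from 0.100060 + 0.030413 (the earthquake=true cases).
So P(earthquake | alarm) = 0.130473/0.340236 ≈ 0.383.

Now condition on the additional information:
Numerator (weight on configurations with earthquake): 0.9163*0.14 = 0.128282
Normalizer over all consistent configurations: 0.07*0.86 + 0.9163*0.14 = 0.188482
Posterior = 0.128282 / 0.188482 ≈ 0.681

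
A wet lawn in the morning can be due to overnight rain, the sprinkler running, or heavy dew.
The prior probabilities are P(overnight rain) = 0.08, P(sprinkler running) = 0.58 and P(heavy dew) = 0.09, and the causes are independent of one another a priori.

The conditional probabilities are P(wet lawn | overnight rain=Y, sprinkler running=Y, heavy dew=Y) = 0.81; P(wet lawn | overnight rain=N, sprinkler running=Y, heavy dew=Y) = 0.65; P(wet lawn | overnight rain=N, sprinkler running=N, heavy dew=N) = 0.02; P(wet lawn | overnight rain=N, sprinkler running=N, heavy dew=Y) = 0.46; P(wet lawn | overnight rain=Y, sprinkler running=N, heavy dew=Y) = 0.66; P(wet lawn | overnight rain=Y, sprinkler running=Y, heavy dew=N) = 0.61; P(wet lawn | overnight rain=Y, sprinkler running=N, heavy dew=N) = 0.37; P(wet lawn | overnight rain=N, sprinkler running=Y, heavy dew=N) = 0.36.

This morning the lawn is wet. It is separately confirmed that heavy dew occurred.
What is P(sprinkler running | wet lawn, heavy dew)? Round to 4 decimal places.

P(wet lawn | heavy dew) = 0.46·0.92·0.42 + 0.65·0.92·0.58 + 0.66·0.08·0.42 + 0.81·0.08·0.58 = 0.177744 + 0.346840 + 0.022176 + 0.037584 = 0.584344
The sprinkler running-present share is 0.346840 + 0.037584 = 0.384424.
So P(sprinkler running | wet lawn, heavy dew) = 0.384424/0.584344 ≈ 0.6579.

P(sprinkler running | wet lawn, heavy dew) ≈ 0.6579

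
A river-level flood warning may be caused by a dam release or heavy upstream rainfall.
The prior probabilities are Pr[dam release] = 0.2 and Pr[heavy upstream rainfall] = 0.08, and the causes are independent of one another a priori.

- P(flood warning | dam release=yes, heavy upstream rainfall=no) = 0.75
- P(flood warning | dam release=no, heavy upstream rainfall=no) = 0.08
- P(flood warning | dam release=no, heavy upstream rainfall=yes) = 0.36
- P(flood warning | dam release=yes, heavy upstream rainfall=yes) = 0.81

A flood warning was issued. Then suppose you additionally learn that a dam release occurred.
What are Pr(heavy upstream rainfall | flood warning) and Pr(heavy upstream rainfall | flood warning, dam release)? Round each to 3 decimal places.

Pr(heavy upstream rainfall | flood warning) ≈ 0.155; Pr(heavy upstream rainfall | flood warning, dam release) ≈ 0.086

Enumerate the 4 (dam release, heavy upstream rainfall) configurations and weight by the priors:
  P(flood warning) = 0.08*0.8*0.92 + 0.36*0.8*0.08 + 0.75*0.2*0.92 + 0.81*0.2*0.08
        = 0.058880 + 0.023040 + 0.138000 + 0.012960 = 0.232880
Configurations with heavy upstream rainfall contribute 0.036000, so
  P(heavy upstream rainfall | flood warning) = 0.036000 / 0.232880 ≈ 0.155

With the extra evidence:
For the numerator, keep only heavy upstream rainfall=true terms: 0.81×0.08 = 0.064800
Denominator P(flood warning | dam release): 0.75×0.92 + 0.81×0.08 = 0.754800
P(heavy upstream rainfall | flood warning, dam release) = 0.064800/0.754800 ≈ 0.086
Conditioning on dam release lowers the posterior on heavy upstream rainfall: the classic explaining-away effect in a common-effect structure.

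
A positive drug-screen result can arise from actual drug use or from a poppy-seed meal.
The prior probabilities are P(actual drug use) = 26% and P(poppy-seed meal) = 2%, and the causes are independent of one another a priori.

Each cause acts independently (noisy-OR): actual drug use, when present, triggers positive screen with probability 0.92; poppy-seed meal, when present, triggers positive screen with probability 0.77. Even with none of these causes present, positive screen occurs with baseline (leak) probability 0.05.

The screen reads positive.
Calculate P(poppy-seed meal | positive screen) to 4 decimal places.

P(poppy-seed meal | positive screen) ≈ 0.0578

Under noisy-OR, P(positive screen | causes) = 1 − (1−0.05)·∏(1−qᵢ) over the active causes.
P(positive screen) = 0.05·0.74·0.98 + 0.7815·0.74·0.02 + 0.924·0.26·0.98 + 0.98252·0.26·0.02 = 0.036260 + 0.011566 + 0.235435 + 0.005109 = 0.288370
Restricting to configurations with poppy-seed meal present: 0.011566 + 0.005109 = 0.016675.
Hence the posterior is 0.016675/0.288370 ≈ 0.0578.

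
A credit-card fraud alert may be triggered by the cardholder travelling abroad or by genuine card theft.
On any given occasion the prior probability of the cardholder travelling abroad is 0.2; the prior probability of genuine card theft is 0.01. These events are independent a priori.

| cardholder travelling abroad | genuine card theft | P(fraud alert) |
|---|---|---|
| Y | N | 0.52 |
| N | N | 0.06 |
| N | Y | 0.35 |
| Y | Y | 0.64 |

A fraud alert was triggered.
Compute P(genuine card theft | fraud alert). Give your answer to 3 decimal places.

Sum P(fraud alert|·) weighted by the priors over the 4 (cardholder travelling abroad, genuine card theft) configurations:
  P(fraud alert) = 0.06×0.8×0.99 + 0.35×0.8×0.01 + 0.52×0.2×0.99 + 0.64×0.2×0.01
        = 0.047520 + 0.002800 + 0.102960 + 0.001280 = 0.154560
Configurations with genuine card theft contribute 0.004080, so
  P(genuine card theft | fraud alert) = 0.004080 / 0.154560 ≈ 0.026

P(genuine card theft | fraud alert) ≈ 0.026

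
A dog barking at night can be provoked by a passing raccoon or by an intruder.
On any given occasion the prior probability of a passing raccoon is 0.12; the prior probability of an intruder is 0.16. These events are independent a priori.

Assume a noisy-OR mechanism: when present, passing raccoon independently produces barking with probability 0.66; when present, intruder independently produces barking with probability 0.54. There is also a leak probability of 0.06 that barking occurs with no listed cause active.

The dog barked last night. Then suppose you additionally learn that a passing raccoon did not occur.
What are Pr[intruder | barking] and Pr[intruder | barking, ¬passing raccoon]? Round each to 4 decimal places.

Pr[intruder | barking] ≈ 0.4602; Pr[intruder | barking, ¬passing raccoon] ≈ 0.6431

Under noisy-OR, P(barking | causes) = 1 − (1−0.06)·∏(1−qᵢ) over the active causes.
P(barking) = 0.06*0.88*0.84 + 0.5676*0.88*0.16 + 0.6804*0.12*0.84 + 0.852984*0.12*0.16 = 0.044352 + 0.079918 + 0.068584 + 0.016377 = 0.209231
Restricting to configurations with intruder present: 0.079918 + 0.016377 = 0.096295.
Hence the posterior is 0.096295/0.209231 ≈ 0.4602.

Now condition on the additional information:
Weight on intruder=true, given the evidence: 0.5676*0.16 = 0.090816
The normalizing constant is 0.06*0.84 + 0.5676*0.16 = 0.141216
P(intruder | barking, ¬passing raccoon) = 0.090816/0.141216 ≈ 0.6431
With passing raccoon excluded, intruder must carry more of the explanatory weight for the barking.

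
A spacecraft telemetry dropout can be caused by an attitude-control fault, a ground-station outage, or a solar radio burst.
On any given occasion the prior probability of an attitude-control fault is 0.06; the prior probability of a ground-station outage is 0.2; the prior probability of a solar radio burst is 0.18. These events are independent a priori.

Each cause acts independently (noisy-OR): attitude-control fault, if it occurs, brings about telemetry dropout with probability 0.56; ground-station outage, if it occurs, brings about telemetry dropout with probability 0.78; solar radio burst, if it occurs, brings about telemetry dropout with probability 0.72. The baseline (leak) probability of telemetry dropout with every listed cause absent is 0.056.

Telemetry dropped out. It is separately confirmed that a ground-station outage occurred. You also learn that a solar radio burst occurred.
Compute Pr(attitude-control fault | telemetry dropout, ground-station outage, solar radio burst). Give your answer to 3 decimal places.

Under noisy-OR, P(telemetry dropout | causes) = 1 − (1−0.056)·∏(1−qᵢ) over the active causes.
Enumerate both values of attitude-control fault and weight by the priors:
  P(telemetry dropout | ground-station outage, solar radio burst) = 0.94185×0.94 + 0.974414×0.06
        = 0.885339 + 0.058465 = 0.943804
Configurations with attitude-control fault contribute 0.058465, so
  P(attitude-control fault | telemetry dropout, ground-station outage, solar radio burst) = 0.058465 / 0.943804 ≈ 0.062

Pr(attitude-control fault | telemetry dropout, ground-station outage, solar radio burst) ≈ 0.062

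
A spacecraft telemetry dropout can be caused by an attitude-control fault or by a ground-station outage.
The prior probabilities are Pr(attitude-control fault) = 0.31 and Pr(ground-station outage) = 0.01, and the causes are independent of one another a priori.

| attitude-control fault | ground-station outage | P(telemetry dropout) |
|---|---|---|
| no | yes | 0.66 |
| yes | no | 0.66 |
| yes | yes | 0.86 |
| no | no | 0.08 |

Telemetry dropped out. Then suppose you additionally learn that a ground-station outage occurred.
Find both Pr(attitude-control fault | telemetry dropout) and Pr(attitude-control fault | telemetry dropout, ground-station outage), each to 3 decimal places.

P(telemetry dropout) = 0.08·0.69·0.99 + 0.66·0.69·0.01 + 0.66·0.31·0.99 + 0.86·0.31·0.01 = 0.054648 + 0.004554 + 0.202554 + 0.002666 = 0.264422
The attitude-control fault-present share is 0.202554 + 0.002666 = 0.205220.
P(attitude-control fault | telemetry dropout) = 0.205220 / 0.264422 ≈ 0.776

With the extra evidence:
Sum P(telemetry dropout|·) weighted by the priors over both values of attitude-control fault:
  P(telemetry dropout | ground-station outage) = 0.66·0.69 + 0.86·0.31
        = 0.455400 + 0.266600 = 0.722000
Keeping only the attitude-control fault-present terms gives 0.266600, so
  P(attitude-control fault | telemetry dropout, ground-station outage) = 0.266600 / 0.722000 ≈ 0.369

Pr(attitude-control fault | telemetry dropout) ≈ 0.776; Pr(attitude-control fault | telemetry dropout, ground-station outage) ≈ 0.369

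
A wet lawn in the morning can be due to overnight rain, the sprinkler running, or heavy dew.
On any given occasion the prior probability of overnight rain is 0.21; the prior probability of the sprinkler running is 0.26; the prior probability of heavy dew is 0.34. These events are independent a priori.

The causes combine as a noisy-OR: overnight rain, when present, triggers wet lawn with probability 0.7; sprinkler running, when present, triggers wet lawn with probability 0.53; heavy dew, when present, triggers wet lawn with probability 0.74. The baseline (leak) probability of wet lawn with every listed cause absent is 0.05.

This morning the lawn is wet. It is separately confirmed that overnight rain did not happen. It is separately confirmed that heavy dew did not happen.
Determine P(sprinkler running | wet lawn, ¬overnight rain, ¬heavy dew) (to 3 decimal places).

Under noisy-OR, P(wet lawn | causes) = 1 − (1−0.05)·∏(1−qᵢ) over the active causes.
Numerator (weight on configurations with sprinkler running): 0.5535×0.26 = 0.143910
Normalizer over all consistent configurations: 0.05×0.74 + 0.5535×0.26 = 0.180910
Posterior = 0.143910 / 0.180910 ≈ 0.795

P(sprinkler running | wet lawn, ¬overnight rain, ¬heavy dew) ≈ 0.795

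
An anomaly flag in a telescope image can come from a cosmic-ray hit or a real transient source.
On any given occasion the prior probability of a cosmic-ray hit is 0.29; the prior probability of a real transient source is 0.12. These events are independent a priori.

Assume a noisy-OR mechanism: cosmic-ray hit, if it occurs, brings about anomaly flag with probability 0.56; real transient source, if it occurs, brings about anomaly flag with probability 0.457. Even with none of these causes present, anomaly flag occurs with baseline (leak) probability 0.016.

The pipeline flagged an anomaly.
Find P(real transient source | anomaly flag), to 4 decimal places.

P(real transient source | anomaly flag) ≈ 0.3000

Under noisy-OR, P(anomaly flag | causes) = 1 − (1−0.016)·∏(1−qᵢ) over the active causes.
Numerator (weight on configurations with real transient source): 0.039677 + 0.026619 = 0.066296
Denominator P(anomaly flag): 0.016·0.71·0.88 + 0.465688·0.71·0.12 + 0.56704·0.29·0.88 + 0.764903·0.29·0.12 = 0.221002
Posterior = 0.066296 / 0.221002 ≈ 0.3000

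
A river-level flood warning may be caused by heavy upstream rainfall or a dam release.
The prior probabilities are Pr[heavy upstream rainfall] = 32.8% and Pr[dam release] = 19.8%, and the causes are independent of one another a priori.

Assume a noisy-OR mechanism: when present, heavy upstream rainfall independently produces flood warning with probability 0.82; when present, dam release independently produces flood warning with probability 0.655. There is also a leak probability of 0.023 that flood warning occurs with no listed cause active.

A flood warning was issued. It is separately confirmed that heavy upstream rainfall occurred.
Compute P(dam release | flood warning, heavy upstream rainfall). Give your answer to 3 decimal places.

Under noisy-OR, P(flood warning | causes) = 1 − (1−0.023)·∏(1−qᵢ) over the active causes.
By total probability over both values of dam release:
  P(flood warning | heavy upstream rainfall) = 0.82414×0.802 + 0.939328×0.198
        = 0.660960 + 0.185987 = 0.846947
Configurations with dam release contribute 0.185987, so
  P(dam release | flood warning, heavy upstream rainfall) = 0.185987 / 0.846947 ≈ 0.220

P(dam release | flood warning, heavy upstream rainfall) ≈ 0.220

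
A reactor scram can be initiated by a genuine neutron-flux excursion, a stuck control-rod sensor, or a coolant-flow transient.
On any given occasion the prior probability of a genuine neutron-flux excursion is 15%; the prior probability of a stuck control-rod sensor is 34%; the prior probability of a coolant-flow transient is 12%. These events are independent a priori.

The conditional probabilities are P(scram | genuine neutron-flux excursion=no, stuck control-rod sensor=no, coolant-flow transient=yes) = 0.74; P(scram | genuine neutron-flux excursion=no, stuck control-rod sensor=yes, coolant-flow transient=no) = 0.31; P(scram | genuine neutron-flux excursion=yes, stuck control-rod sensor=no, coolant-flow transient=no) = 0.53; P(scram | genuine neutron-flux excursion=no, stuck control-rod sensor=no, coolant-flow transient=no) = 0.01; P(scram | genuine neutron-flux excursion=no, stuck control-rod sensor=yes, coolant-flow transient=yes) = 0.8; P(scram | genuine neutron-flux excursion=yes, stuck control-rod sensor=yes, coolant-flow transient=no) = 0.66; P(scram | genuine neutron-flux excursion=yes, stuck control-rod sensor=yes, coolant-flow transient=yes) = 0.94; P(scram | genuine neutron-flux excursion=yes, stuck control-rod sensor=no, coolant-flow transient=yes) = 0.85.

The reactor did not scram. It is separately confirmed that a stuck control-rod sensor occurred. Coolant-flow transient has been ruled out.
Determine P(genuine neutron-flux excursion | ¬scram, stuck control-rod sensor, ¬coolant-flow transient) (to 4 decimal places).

Weight on genuine neutron-flux excursion=true, given the evidence: 0.34*0.15 = 0.051000
Normalizer over all consistent configurations: 0.69*0.85 + 0.34*0.15 = 0.637500
Posterior = 0.051000 / 0.637500 ≈ 0.0800

P(genuine neutron-flux excursion | ¬scram, stuck control-rod sensor, ¬coolant-flow transient) ≈ 0.0800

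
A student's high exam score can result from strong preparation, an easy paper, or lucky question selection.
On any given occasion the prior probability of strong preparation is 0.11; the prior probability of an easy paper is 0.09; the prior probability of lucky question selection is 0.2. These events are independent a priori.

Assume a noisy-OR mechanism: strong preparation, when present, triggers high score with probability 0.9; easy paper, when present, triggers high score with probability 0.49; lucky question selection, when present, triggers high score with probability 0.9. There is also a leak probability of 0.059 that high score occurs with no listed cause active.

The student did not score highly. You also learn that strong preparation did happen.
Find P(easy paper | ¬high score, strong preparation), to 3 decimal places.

Under noisy-OR, P(high score | causes) = 1 − (1−0.059)·∏(1−qᵢ) over the active causes.
Weight on easy paper=true, given the evidence: 0.003455 + 0.000086 = 0.003541
Normalizer over all consistent configurations: 0.0941×0.91×0.8 + 0.00941×0.91×0.2 + 0.047991×0.09×0.8 + 0.004799×0.09×0.2 = 0.073759
Posterior = 0.003541 / 0.073759 ≈ 0.048

P(easy paper | ¬high score, strong preparation) ≈ 0.048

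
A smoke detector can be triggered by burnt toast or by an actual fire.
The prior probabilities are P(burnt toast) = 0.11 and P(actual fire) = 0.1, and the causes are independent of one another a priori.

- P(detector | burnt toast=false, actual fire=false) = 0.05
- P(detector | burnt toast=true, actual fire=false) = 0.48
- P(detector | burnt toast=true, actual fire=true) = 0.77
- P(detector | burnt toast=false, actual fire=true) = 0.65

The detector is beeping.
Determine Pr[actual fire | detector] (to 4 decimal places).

Pr[actual fire | detector] ≈ 0.4310

P(detector) = 0.05·0.89·0.9 + 0.65·0.89·0.1 + 0.48·0.11·0.9 + 0.77·0.11·0.1 = 0.040050 + 0.057850 + 0.047520 + 0.008470 = 0.153890
Restricting to configurations with actual fire present: 0.057850 + 0.008470 = 0.066320.
So P(actual fire | detector) = 0.066320/0.153890 ≈ 0.4310.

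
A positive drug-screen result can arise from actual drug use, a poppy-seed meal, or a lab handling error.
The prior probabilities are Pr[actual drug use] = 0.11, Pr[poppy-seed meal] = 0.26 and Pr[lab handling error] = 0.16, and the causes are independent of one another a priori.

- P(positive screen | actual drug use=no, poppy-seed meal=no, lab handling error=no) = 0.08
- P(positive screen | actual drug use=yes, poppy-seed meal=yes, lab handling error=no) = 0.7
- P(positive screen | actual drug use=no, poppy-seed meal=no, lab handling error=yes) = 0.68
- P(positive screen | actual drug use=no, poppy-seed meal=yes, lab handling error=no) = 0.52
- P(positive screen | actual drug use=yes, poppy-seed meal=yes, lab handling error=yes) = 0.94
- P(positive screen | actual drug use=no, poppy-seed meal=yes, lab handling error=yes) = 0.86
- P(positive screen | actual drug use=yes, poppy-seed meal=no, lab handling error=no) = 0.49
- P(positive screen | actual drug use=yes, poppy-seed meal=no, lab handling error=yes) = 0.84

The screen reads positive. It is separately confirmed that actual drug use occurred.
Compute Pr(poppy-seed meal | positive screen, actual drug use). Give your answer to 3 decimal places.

P(positive screen | actual drug use) = 0.49*0.74*0.84 + 0.84*0.74*0.16 + 0.7*0.26*0.84 + 0.94*0.26*0.16 = 0.304584 + 0.099456 + 0.152880 + 0.039104 = 0.596024
Restricting to configurations with poppy-seed meal present: 0.152880 + 0.039104 = 0.191984.
P(poppy-seed meal | positive screen, actual drug use) = 0.191984 / 0.596024 ≈ 0.322

Pr(poppy-seed meal | positive screen, actual drug use) ≈ 0.322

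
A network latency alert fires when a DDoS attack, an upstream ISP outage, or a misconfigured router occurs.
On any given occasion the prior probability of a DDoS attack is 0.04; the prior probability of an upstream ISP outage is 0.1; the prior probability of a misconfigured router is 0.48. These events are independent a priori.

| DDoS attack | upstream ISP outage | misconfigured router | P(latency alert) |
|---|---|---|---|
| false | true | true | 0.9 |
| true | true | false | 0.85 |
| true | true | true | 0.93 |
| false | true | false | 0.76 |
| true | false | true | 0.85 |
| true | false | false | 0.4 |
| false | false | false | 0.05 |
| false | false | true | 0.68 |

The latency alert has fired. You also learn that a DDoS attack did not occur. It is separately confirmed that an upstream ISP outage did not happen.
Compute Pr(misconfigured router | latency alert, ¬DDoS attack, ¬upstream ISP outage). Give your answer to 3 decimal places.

Pr(misconfigured router | latency alert, ¬DDoS attack, ¬upstream ISP outage) ≈ 0.926

P(latency alert | ¬DDoS attack, ¬upstream ISP outage) = 0.05×0.52 + 0.68×0.48 = 0.026000 + 0.326400 = 0.352400
Of this, 0.326400 comes from 0.68×0.48 (the misconfigured router=true cases).
Hence the posterior is 0.326400/0.352400 ≈ 0.926.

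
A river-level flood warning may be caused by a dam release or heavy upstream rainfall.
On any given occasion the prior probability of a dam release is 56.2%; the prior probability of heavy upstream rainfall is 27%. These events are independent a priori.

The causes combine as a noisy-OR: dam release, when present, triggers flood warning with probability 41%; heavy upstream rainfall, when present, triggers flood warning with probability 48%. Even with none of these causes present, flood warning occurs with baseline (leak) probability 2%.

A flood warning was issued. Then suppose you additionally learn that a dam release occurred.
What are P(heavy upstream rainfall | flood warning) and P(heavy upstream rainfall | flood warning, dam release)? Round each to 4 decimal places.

Under noisy-OR, P(flood warning | causes) = 1 − (1−0.02)·∏(1−qᵢ) over the active causes.
P(flood warning) = 0.02·0.438·0.73 + 0.4904·0.438·0.27 + 0.4218·0.562·0.73 + 0.699336·0.562·0.27 = 0.006395 + 0.057995 + 0.173048 + 0.106117 = 0.343555
The heavy upstream rainfall-present share is 0.057995 + 0.106117 = 0.164112.
P(heavy upstream rainfall | flood warning) = 0.164112 / 0.343555 ≈ 0.4777

Now condition on the additional information:
P(flood warning | dam release) = 0.4218·0.73 + 0.699336·0.27 = 0.307914 + 0.188821 = 0.496735
The heavy upstream rainfall-present share is 0.699336·0.27 = 0.188821.
P(heavy upstream rainfall | flood warning, dam release) = 0.188821 / 0.496735 ≈ 0.3801

P(heavy upstream rainfall | flood warning) ≈ 0.4777; P(heavy upstream rainfall | flood warning, dam release) ≈ 0.3801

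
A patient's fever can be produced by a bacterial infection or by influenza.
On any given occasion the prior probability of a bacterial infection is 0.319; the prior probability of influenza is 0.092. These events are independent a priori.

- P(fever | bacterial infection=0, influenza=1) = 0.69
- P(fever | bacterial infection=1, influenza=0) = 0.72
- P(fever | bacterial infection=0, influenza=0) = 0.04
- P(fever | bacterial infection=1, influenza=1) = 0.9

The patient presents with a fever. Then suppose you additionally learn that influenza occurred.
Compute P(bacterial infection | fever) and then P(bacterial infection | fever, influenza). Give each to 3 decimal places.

Enumerate the 4 (bacterial infection, influenza) configurations and weight by the priors:
  P(fever) = 0.04·0.681·0.908 + 0.69·0.681·0.092 + 0.72·0.319·0.908 + 0.9·0.319·0.092
        = 0.024734 + 0.043230 + 0.208549 + 0.026413 = 0.302926
Keeping only the bacterial infection-present terms gives 0.234962, so
  P(bacterial infection | fever) = 0.234962 / 0.302926 ≈ 0.776

With the extra evidence:
P(fever | influenza) = 0.69*0.681 + 0.9*0.319 = 0.469890 + 0.287100 = 0.756990
Restricting to configurations with bacterial infection present: 0.9*0.319 = 0.287100.
So P(bacterial infection | fever, influenza) = 0.287100/0.756990 ≈ 0.379.
Conditioning on influenza lowers the posterior on bacterial infection: the classic explaining-away effect in a common-effect structure.

P(bacterial infection | fever) ≈ 0.776; P(bacterial infection | fever, influenza) ≈ 0.379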